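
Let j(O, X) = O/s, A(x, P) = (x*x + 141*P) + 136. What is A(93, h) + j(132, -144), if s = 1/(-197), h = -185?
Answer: -43304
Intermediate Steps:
s = -1/197 ≈ -0.0050761
A(x, P) = 136 + x² + 141*P (A(x, P) = (x² + 141*P) + 136 = 136 + x² + 141*P)
j(O, X) = -197*O (j(O, X) = O/(-1/197) = O*(-197) = -197*O)
A(93, h) + j(132, -144) = (136 + 93² + 141*(-185)) - 197*132 = (136 + 8649 - 26085) - 26004 = -17300 - 26004 = -43304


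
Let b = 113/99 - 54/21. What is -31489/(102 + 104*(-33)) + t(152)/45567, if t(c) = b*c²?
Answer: 102012619571/11683834470 ≈ 8.7311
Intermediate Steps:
b = -991/693 (b = 113*(1/99) - 54*1/21 = 113/99 - 18/7 = -991/693 ≈ -1.4300)
t(c) = -991*c²/693
-31489/(102 + 104*(-33)) + t(152)/45567 = -31489/(102 + 104*(-33)) - 991/693*152²/45567 = -31489/(102 - 3432) - 991/693*23104*(1/45567) = -31489/(-3330) - 22896064/693*1/45567 = -31489*(-1/3330) - 22896064/31577931 = 31489/3330 - 22896064/31577931 = 102012619571/11683834470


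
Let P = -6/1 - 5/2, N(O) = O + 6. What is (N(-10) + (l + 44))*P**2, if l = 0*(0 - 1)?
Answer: 2890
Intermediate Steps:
N(O) = 6 + O
P = -17/2 (P = -6*1 - 5*1/2 = -6 - 5/2 = -17/2 ≈ -8.5000)
l = 0 (l = 0*(-1) = 0)
(N(-10) + (l + 44))*P**2 = ((6 - 10) + (0 + 44))*(-17/2)**2 = (-4 + 44)*(289/4) = 40*(289/4) = 2890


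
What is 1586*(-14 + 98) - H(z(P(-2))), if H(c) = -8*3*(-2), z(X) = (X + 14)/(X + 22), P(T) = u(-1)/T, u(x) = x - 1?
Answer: 133176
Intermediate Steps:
u(x) = -1 + x
P(T) = -2/T (P(T) = (-1 - 1)/T = -2/T)
z(X) = (14 + X)/(22 + X)
H(c) = 48 (H(c) = -24*(-2) = 48)
1586*(-14 + 98) - H(z(P(-2))) = 1586*(-14 + 98) - 1*48 = 1586*84 - 48 = 133224 - 48 = 133176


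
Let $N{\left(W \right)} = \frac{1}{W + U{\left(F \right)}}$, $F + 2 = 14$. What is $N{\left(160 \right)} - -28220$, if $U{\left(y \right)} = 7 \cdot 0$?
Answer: $\frac{4515201}{160} \approx 28220.0$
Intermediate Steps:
$F = 12$ ($F = -2 + 14 = 12$)
$U{\left(y \right)} = 0$
$N{\left(W \right)} = \frac{1}{W}$ ($N{\left(W \right)} = \frac{1}{W + 0} = \frac{1}{W}$)
$N{\left(160 \right)} - -28220 = \frac{1}{160} - -28220 = \frac{1}{160} + 28220 = \frac{4515201}{160}$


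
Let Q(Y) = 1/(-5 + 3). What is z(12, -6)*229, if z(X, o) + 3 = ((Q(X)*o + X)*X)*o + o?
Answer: -249381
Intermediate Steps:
Q(Y) = -½ (Q(Y) = 1/(-2) = -½)
z(X, o) = -3 + o + X*o*(X - o/2) (z(X, o) = -3 + (((-o/2 + X)*X)*o + o) = -3 + (((X - o/2)*X)*o + o) = -3 + ((X*(X - o/2))*o + o) = -3 + (X*o*(X - o/2) + o) = -3 + (o + X*o*(X - o/2)) = -3 + o + X*o*(X - o/2))
z(12, -6)*229 = (-3 - 6 - 6*12² - ½*12*(-6)²)*229 = (-3 - 6 - 6*144 - ½*12*36)*229 = (-3 - 6 - 864 - 216)*229 = -1089*229 = -249381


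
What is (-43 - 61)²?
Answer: 10816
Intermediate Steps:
(-43 - 61)² = (-104)² = 10816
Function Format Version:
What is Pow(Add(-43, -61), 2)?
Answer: 10816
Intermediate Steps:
Pow(Add(-43, -61), 2) = Pow(-104, 2) = 10816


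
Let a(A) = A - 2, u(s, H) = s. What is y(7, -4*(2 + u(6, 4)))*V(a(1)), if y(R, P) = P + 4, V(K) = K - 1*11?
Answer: 336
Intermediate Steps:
a(A) = -2 + A
V(K) = -11 + K (V(K) = K - 11 = -11 + K)
y(R, P) = 4 + P
y(7, -4*(2 + u(6, 4)))*V(a(1)) = (4 - 4*(2 + 6))*(-11 + (-2 + 1)) = (4 - 4*8)*(-11 - 1) = (4 - 32)*(-12) = -28*(-12) = 336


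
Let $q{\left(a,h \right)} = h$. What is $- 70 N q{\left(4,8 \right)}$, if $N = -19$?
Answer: $10640$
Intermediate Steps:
$- 70 N q{\left(4,8 \right)} = \left(-70\right) \left(-19\right) 8 = 1330 \cdot 8 = 10640$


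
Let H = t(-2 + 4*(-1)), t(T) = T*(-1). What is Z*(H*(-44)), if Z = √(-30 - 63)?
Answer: -264*I*√93 ≈ -2545.9*I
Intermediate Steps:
t(T) = -T
H = 6 (H = -(-2 + 4*(-1)) = -(-2 - 4) = -1*(-6) = 6)
Z = I*√93 (Z = √(-93) = I*√93 ≈ 9.6436*I)
Z*(H*(-44)) = (I*√93)*(6*(-44)) = (I*√93)*(-264) = -264*I*√93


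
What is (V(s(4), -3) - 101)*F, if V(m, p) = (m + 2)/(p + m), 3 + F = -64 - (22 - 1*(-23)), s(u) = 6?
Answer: 33040/3 ≈ 11013.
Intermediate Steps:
F = -112 (F = -3 + (-64 - (22 - 1*(-23))) = -3 + (-64 - (22 + 23)) = -3 + (-64 - 1*45) = -3 + (-64 - 45) = -3 - 109 = -112)
V(m, p) = (2 + m)/(m + p)
(V(s(4), -3) - 101)*F = ((2 + 6)/(6 - 3) - 101)*(-112) = (8/3 - 101)*(-112) = -295/3*(-112) = 33040/3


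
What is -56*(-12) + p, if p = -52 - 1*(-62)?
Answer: 682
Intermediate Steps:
p = 10 (p = -52 + 62 = 10)
-56*(-12) + p = -56*(-12) + 10 = 672 + 10 = 682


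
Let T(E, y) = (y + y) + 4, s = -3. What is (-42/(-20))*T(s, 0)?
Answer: 42/5 ≈ 8.4000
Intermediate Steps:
T(E, y) = 4 + 2*y (T(E, y) = 2*y + 4 = 4 + 2*y)
(-42/(-20))*T(s, 0) = (-42/(-20))*(4 + 2*0) = (-42*(-1/20))*(4 + 0) = (21/10)*4 = 42/5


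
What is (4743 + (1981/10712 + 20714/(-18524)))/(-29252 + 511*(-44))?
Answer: -235240993015/2566481824192 ≈ -0.091659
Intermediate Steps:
(4743 + (1981/10712 + 20714/(-18524)))/(-29252 + 511*(-44)) = (4743 + (1981*(1/10712) + 20714*(-1/18524)))/(-29252 - 22484) = (4743 + (1981/10712 - 10357/9262))/(-51736) = (4743 - 46298081/49607272)*(-1/51736) = (235240993015/49607272)*(-1/51736) = -235240993015/2566481824192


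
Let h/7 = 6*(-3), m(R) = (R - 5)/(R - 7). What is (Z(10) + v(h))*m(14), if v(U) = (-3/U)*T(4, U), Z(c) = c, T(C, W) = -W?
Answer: 117/7 ≈ 16.714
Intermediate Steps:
m(R) = (-5 + R)/(-7 + R)
h = -126 (h = 7*(6*(-3)) = 7*(-18) = -126)
v(U) = 3 (v(U) = (-3/U)*(-U) = 3)
(Z(10) + v(h))*m(14) = (10 + 3)*((-5 + 14)/(-7 + 14)) = 13*(9/7) = 117/7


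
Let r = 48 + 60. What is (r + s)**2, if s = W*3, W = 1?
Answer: 12321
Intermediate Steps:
r = 108
s = 3 (s = 1*3 = 3)
(r + s)**2 = (108 + 3)**2 = 111**2 = 12321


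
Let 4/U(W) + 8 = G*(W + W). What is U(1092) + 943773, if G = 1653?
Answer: 851789108329/902536 ≈ 9.4377e+5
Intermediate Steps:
U(W) = 4/(-8 + 3306*W) (U(W) = 4/(-8 + 1653*(W + W)) = 4/(-8 + 1653*(2*W)) = 4/(-8 + 3306*W))
U(1092) + 943773 = 2/(-4 + 1653*1092) + 943773 = 2/(-4 + 1805076) + 943773 = 2/1805072 + 943773 = 2*(1/1805072) + 943773 = 1/902536 + 943773 = 851789108329/902536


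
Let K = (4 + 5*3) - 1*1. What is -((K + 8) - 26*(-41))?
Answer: -1092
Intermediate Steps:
K = 18 (K = (4 + 15) - 1 = 19 - 1 = 18)
-((K + 8) - 26*(-41)) = -((18 + 8) - 26*(-41)) = -(26 + 1066) = -1*1092 = -1092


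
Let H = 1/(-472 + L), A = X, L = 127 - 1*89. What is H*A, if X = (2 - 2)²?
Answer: 0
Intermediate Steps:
L = 38 (L = 127 - 89 = 38)
X = 0 (X = 0² = 0)
A = 0
H = -1/434 (H = 1/(-472 + 38) = 1/(-434) = -1/434 ≈ -0.0023041)
H*A = -1/434*0 = 0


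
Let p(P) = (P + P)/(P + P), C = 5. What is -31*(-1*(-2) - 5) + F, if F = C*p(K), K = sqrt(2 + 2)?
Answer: 98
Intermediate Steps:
K = 2 (K = sqrt(4) = 2)
p(P) = 1 (p(P) = (2*P)/((2*P)) = (2*P)*(1/(2*P)) = 1)
F = 5 (F = 5*1 = 5)
-31*(-1*(-2) - 5) + F = -31*(-1*(-2) - 5) + 5 = -31*(2 - 5) + 5 = -31*(-3) + 5 = 93 + 5 = 98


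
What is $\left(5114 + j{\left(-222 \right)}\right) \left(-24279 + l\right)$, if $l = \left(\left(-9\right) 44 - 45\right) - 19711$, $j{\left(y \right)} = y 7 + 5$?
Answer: $-158396515$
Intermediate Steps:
$j{\left(y \right)} = 5 + 7 y$ ($j{\left(y \right)} = 7 y + 5 = 5 + 7 y$)
$l = -20152$ ($l = \left(-396 - 45\right) - 19711 = -441 - 19711 = -20152$)
$\left(5114 + j{\left(-222 \right)}\right) \left(-24279 + l\right) = \left(5114 + \left(5 + 7 \left(-222\right)\right)\right) \left(-24279 - 20152\right) = \left(5114 + \left(5 - 1554\right)\right) \left(-44431\right) = \left(5114 - 1549\right) \left(-44431\right) = 3565 \left(-44431\right) = -158396515$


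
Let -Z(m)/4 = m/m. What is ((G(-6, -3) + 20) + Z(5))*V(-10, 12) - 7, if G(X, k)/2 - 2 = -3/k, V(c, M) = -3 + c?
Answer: -293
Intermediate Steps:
Z(m) = -4 (Z(m) = -4*m/m = -4*1 = -4)
G(X, k) = 4 - 6/k (G(X, k) = 4 + 2*(-3/k) = 4 - 6/k)
((G(-6, -3) + 20) + Z(5))*V(-10, 12) - 7 = (((4 - 6/(-3)) + 20) - 4)*(-3 - 10) - 7 = (((4 - 6*(-⅓)) + 20) - 4)*(-13) - 7 = (((4 + 2) + 20) - 4)*(-13) - 7 = ((6 + 20) - 4)*(-13) - 7 = (26 - 4)*(-13) - 7 = 22*(-13) - 7 = -286 - 7 = -293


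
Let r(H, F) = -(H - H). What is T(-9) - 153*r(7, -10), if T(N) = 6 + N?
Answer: -3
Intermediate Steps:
r(H, F) = 0 (r(H, F) = -1*0 = 0)
T(-9) - 153*r(7, -10) = (6 - 9) - 153*0 = -3 + 0 = -3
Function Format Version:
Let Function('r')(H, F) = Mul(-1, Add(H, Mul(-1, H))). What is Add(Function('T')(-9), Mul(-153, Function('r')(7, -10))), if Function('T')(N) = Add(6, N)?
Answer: -3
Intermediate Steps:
Function('r')(H, F) = 0 (Function('r')(H, F) = Mul(-1, 0) = 0)
Add(Function('T')(-9), Mul(-153, Function('r')(7, -10))) = Add(Add(6, -9), Mul(-153, 0)) = Add(-3, 0) = -3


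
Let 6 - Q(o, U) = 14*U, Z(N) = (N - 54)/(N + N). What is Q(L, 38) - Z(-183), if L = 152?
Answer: -64251/122 ≈ -526.65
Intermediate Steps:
Z(N) = (-54 + N)/(2*N) (Z(N) = (-54 + N)/((2*N)) = (-54 + N)*(1/(2*N)) = (-54 + N)/(2*N))
Q(o, U) = 6 - 14*U
Q(L, 38) - Z(-183) = (6 - 14*38) - (-54 - 183)/(2*(-183)) = (6 - 532) - (-1)*(-237)/(2*183) = -526 - 1*79/122 = -526 - 79/122 = -64251/122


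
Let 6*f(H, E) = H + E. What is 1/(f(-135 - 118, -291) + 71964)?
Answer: 3/215620 ≈ 1.3913e-5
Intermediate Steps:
f(H, E) = E/6 + H/6 (f(H, E) = (H + E)/6 = (E + H)/6 = E/6 + H/6)
1/(f(-135 - 118, -291) + 71964) = 1/(((⅙)*(-291) + (-135 - 118)/6) + 71964) = 1/((-97/2 + (⅙)*(-253)) + 71964) = 1/((-97/2 - 253/6) + 71964) = 1/(-272/3 + 71964) = 1/(215620/3) = 3/215620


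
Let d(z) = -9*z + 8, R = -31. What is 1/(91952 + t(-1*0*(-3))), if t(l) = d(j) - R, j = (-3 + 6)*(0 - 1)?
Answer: 1/92018 ≈ 1.0867e-5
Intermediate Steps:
j = -3 (j = 3*(-1) = -3)
d(z) = 8 - 9*z
t(l) = 66 (t(l) = (8 - 9*(-3)) - 1*(-31) = (8 + 27) + 31 = 35 + 31 = 66)
1/(91952 + t(-1*0*(-3))) = 1/(91952 + 66) = 1/92018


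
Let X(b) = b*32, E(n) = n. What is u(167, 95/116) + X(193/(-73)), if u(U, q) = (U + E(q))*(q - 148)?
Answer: -24345390899/982288 ≈ -24784.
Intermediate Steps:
X(b) = 32*b
u(U, q) = (-148 + q)*(U + q) (u(U, q) = (U + q)*(q - 148) = (U + q)*(-148 + q) = (-148 + q)*(U + q))
u(167, 95/116) + X(193/(-73)) = ((95/116)² - 148*167 - 14060/116 + 167*(95/116)) + 32*(193/(-73)) = ((95*(1/116))² - 24716 - 14060/116 + 167*(95*(1/116))) + 32*(193*(-1/73)) = ((95/116)² - 24716 - 148*95/116 + 167*(95/116)) + 32*(-193/73) = (9025/13456 - 24716 - 3515/29 + 15865/116) - 6176/73 = -332360091/13456 - 6176/73 = -24345390899/982288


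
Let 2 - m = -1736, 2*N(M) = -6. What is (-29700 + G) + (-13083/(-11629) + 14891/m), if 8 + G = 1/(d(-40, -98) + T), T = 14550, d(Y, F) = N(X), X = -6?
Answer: -8731669196688479/294012355494 ≈ -29698.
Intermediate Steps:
N(M) = -3 (N(M) = (1/2)*(-6) = -3)
d(Y, F) = -3
m = 1738 (m = 2 - 1*(-1736) = 2 + 1736 = 1738)
G = -116375/14547 (G = -8 + 1/(-3 + 14550) = -8 + 1/14547 = -116375/14547 ≈ -7.9999)
(-29700 + G) + (-13083/(-11629) + 14891/m) = (-29700 - 116375/14547) + (-13083/(-11629) + 14891/1738) = -432162275/14547 + (-13083*(-1/11629) + 14891*(1/1738)) = -432162275/14547 + (13083/11629 + 14891/1738) = -432162275/14547 + 195905693/20211202 = -8731669196688479/294012355494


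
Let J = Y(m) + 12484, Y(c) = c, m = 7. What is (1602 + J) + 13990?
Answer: 28083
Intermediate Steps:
J = 12491 (J = 7 + 12484 = 12491)
(1602 + J) + 13990 = (1602 + 12491) + 13990 = 14093 + 13990 = 28083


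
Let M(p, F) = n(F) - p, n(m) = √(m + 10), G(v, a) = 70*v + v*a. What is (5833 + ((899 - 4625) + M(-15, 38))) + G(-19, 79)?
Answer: -709 + 4*√3 ≈ -702.07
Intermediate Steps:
G(v, a) = 70*v + a*v
n(m) = √(10 + m)
M(p, F) = √(10 + F) - p
(5833 + ((899 - 4625) + M(-15, 38))) + G(-19, 79) = (5833 + ((899 - 4625) + (√(10 + 38) - 1*(-15)))) - 19*(70 + 79) = (5833 + (-3726 + (√48 + 15))) - 19*149 = (5833 + (-3726 + (4*√3 + 15))) - 2831 = (5833 + (-3726 + (15 + 4*√3))) - 2831 = (5833 + (-3711 + 4*√3)) - 2831 = (2122 + 4*√3) - 2831 = -709 + 4*√3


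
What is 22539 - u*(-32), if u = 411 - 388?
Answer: 23275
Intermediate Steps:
u = 23
22539 - u*(-32) = 22539 - 23*(-32) = 22539 - 1*(-736) = 22539 + 736 = 23275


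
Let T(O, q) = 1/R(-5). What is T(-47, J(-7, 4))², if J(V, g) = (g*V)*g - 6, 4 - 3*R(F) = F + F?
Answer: 9/196 ≈ 0.045918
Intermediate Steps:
R(F) = 4/3 - 2*F/3 (R(F) = 4/3 - (F + F)/3 = 4/3 - 2*F/3)
J(V, g) = -6 + V*g² (J(V, g) = (V*g)*g - 6 = V*g² - 6 = -6 + V*g²)
T(O, q) = 3/14 (T(O, q) = 1/(4/3 - ⅔*(-5)) = 1/(4/3 + 10/3) = 1/(14/3) = 3/14)
T(-47, J(-7, 4))² = (3/14)² = 9/196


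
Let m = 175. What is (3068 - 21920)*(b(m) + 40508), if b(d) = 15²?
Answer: -767898516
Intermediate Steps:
b(d) = 225
(3068 - 21920)*(b(m) + 40508) = (3068 - 21920)*(225 + 40508) = -18852*40733 = -767898516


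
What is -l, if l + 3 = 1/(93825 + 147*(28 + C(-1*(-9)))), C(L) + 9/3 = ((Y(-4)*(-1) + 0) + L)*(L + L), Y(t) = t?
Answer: 395693/131898 ≈ 3.0000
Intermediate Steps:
C(L) = -3 + 2*L*(4 + L) (C(L) = -3 + ((-4*(-1) + 0) + L)*(L + L) = -3 + ((4 + 0) + L)*(2*L) = -3 + (4 + L)*(2*L) = -3 + 2*L*(4 + L))
l = -395693/131898 (l = -3 + 1/(93825 + 147*(28 + (-3 + 2*(-1*(-9))² + 8*(-1*(-9))))) = -3 + 1/(93825 + 147*(28 + (-3 + 2*9² + 8*9))) = -3 + 1/(93825 + 147*(28 + (-3 + 2*81 + 72))) = -3 + 1/(93825 + 147*(28 + (-3 + 162 + 72))) = -3 + 1/(93825 + 147*(28 + 231)) = -3 + 1/(93825 + 147*259) = -3 + 1/(93825 + 38073) = -3 + 1/131898 = -395693/131898 ≈ -3.0000)
-l = -1*(-395693/131898) = 395693/131898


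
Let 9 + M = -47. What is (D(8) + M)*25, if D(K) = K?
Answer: -1200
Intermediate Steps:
M = -56 (M = -9 - 47 = -56)
(D(8) + M)*25 = (8 - 56)*25 = -48*25 = -1200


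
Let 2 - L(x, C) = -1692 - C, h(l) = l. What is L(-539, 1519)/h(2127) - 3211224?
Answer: -2276756745/709 ≈ -3.2112e+6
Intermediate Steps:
L(x, C) = 1694 + C (L(x, C) = 2 - (-1692 - C) = 2 + (1692 + C) = 1694 + C)
L(-539, 1519)/h(2127) - 3211224 = (1694 + 1519)/2127 - 3211224 = 3213*(1/2127) - 3211224 = 1071/709 - 3211224 = -2276756745/709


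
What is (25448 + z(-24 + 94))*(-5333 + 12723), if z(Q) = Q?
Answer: 188578020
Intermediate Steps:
(25448 + z(-24 + 94))*(-5333 + 12723) = (25448 + (-24 + 94))*(-5333 + 12723) = (25448 + 70)*7390 = 25518*7390 = 188578020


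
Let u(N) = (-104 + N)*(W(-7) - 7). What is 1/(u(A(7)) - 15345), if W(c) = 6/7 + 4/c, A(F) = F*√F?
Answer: -717689/10511028042 + 2303*√7/10511028042 ≈ -6.7700e-5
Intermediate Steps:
A(F) = F^(3/2)
W(c) = 6/7 + 4/c (W(c) = 6*(⅐) + 4/c = 6/7 + 4/c)
u(N) = 4888/7 - 47*N/7 (u(N) = (-104 + N)*((6/7 + 4/(-7)) - 7) = (-104 + N)*((6/7 + 4*(-⅐)) - 7) = (-104 + N)*((6/7 - 4/7) - 7) = (-104 + N)*(2/7 - 7) = (-104 + N)*(-47/7) = 4888/7 - 47*N/7)
1/(u(A(7)) - 15345) = 1/((4888/7 - 47*√7) - 15345) = 1/(-102527/7 - 47*√7)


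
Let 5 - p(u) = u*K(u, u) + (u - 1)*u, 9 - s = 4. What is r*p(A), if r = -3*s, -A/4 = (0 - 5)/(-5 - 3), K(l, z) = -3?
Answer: 675/4 ≈ 168.75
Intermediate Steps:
s = 5 (s = 9 - 1*4 = 9 - 4 = 5)
A = -5/2 (A = -4*(0 - 5)/(-5 - 3) = -(-20)/(-8) = -(-20)*(-1)/8 = -4*5/8 = -5/2 ≈ -2.5000)
p(u) = 5 + 3*u - u*(-1 + u) (p(u) = 5 - (u*(-3) + (u - 1)*u) = 5 - (-3*u + (-1 + u)*u) = 5 - (-3*u + u*(-1 + u)) = 5 + (3*u - u*(-1 + u)) = 5 + 3*u - u*(-1 + u))
r = -15 (r = -3*5 = -15)
r*p(A) = -15*(5 - (-5/2)² + 4*(-5/2)) = -15*(5 - 1*25/4 - 10) = -15*(5 - 25/4 - 10) = -15*(-45/4) = 675/4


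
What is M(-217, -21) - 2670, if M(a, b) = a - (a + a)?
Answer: -2453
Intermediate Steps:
M(a, b) = -a (M(a, b) = a - 2*a = -a)
M(-217, -21) - 2670 = -1*(-217) - 2670 = 217 - 2670 = -2453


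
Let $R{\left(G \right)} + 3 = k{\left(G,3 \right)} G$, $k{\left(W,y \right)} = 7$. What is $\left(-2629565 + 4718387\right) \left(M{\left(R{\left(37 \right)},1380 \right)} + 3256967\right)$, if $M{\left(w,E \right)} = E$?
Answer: $6806106897234$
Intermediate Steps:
$R{\left(G \right)} = -3 + 7 G$
$\left(-2629565 + 4718387\right) \left(M{\left(R{\left(37 \right)},1380 \right)} + 3256967\right) = \left(-2629565 + 4718387\right) \left(1380 + 3256967\right) = 2088822 \cdot 3258347 = 6806106897234$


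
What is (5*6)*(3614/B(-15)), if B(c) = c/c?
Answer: 108420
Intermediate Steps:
B(c) = 1
(5*6)*(3614/B(-15)) = (5*6)*(3614/1) = 30*(3614*1) = 30*3614 = 108420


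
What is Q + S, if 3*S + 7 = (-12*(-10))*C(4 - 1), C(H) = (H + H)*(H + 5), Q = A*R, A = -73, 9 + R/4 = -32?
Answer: 41669/3 ≈ 13890.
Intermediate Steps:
R = -164 (R = -36 + 4*(-32) = -36 - 128 = -164)
Q = 11972 (Q = -73*(-164) = 11972)
C(H) = 2*H*(5 + H) (C(H) = (2*H)*(5 + H) = 2*H*(5 + H))
S = 5753/3 (S = -7/3 + ((-12*(-10))*(2*(4 - 1)*(5 + (4 - 1))))/3 = -7/3 + (120*(2*3*(5 + 3)))/3 = -7/3 + (120*(2*3*8))/3 = -7/3 + (120*48)/3 = -7/3 + (1/3)*5760 = -7/3 + 1920 = 5753/3 ≈ 1917.7)
Q + S = 11972 + 5753/3 = 41669/3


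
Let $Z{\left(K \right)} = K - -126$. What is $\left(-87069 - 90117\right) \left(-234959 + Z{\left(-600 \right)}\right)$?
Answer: $41715431538$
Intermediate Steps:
$Z{\left(K \right)} = 126 + K$ ($Z{\left(K \right)} = K + 126 = 126 + K$)
$\left(-87069 - 90117\right) \left(-234959 + Z{\left(-600 \right)}\right) = \left(-87069 - 90117\right) \left(-234959 + \left(126 - 600\right)\right) = - 177186 \left(-234959 - 474\right) = \left(-177186\right) \left(-235433\right) = 41715431538$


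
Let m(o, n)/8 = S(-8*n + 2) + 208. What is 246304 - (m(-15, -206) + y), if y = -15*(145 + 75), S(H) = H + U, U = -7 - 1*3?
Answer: 234820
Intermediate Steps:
U = -10 (U = -7 - 3 = -10)
S(H) = -10 + H (S(H) = H - 10 = -10 + H)
m(o, n) = 1600 - 64*n (m(o, n) = 8*((-10 + (-8*n + 2)) + 208) = 8*((-10 + (2 - 8*n)) + 208) = 8*((-8 - 8*n) + 208) = 8*(200 - 8*n) = 1600 - 64*n)
y = -3300 (y = -15*220 = -3300)
246304 - (m(-15, -206) + y) = 246304 - ((1600 - 64*(-206)) - 3300) = 246304 - ((1600 + 13184) - 3300) = 246304 - (14784 - 3300) = 246304 - 1*11484 = 246304 - 11484 = 234820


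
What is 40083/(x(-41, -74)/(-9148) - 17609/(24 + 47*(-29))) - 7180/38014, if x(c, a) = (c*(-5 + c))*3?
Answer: 150509249103736/47061046895 ≈ 3198.2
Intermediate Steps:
x(c, a) = 3*c*(-5 + c)
40083/(x(-41, -74)/(-9148) - 17609/(24 + 47*(-29))) - 7180/38014 = 40083/((3*(-41)*(-5 - 41))/(-9148) - 17609/(24 + 47*(-29))) - 7180/38014 = 40083/((3*(-41)*(-46))*(-1/9148) - 17609/(24 - 1363)) - 7180*1/38014 = 40083/(5658*(-1/9148) - 17609/(-1339)) - 3590/19007 = 40083/(-2829/4574 - 17609*(-1/1339)) - 3590/19007 = 40083/(-2829/4574 + 17609/1339) - 3590/19007 = 40083/(76755535/6124586) - 3590/19007 = 40083*(6124586/76755535) - 3590/19007 = 7919089698/2475985 - 3590/19007 = 150509249103736/47061046895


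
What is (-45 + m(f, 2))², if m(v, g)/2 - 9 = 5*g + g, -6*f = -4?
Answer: 9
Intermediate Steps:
f = ⅔ (f = -⅙*(-4) = ⅔ ≈ 0.66667)
m(v, g) = 18 + 12*g (m(v, g) = 18 + 2*(5*g + g) = 18 + 2*(6*g) = 18 + 12*g)
(-45 + m(f, 2))² = (-45 + (18 + 12*2))² = (-45 + (18 + 24))² = (-45 + 42)² = (-3)² = 9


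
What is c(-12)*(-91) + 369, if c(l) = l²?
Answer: -12735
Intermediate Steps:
c(-12)*(-91) + 369 = (-12)²*(-91) + 369 = 144*(-91) + 369 = -13104 + 369 = -12735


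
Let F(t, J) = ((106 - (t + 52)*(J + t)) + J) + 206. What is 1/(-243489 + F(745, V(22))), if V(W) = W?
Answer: -1/854454 ≈ -1.1703e-6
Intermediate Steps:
F(t, J) = 312 + J - (52 + t)*(J + t) (F(t, J) = ((106 - (52 + t)*(J + t)) + J) + 206 = (106 + J - (52 + t)*(J + t)) + 206 = 312 + J - (52 + t)*(J + t))
1/(-243489 + F(745, V(22))) = 1/(-243489 + (312 - 1*745² - 52*745 - 51*22 - 1*22*745)) = 1/(-243489 + (312 - 1*555025 - 38740 - 1122 - 16390)) = 1/(-243489 + (312 - 555025 - 38740 - 1122 - 16390)) = 1/(-243489 - 610965) = 1/(-854454) = -1/854454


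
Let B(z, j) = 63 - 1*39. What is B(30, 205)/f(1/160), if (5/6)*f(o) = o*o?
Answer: 512000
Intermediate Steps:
B(z, j) = 24 (B(z, j) = 63 - 39 = 24)
f(o) = 6*o**2/5 (f(o) = 6*(o*o)/5 = 6*o**2/5)
B(30, 205)/f(1/160) = 24/((6*(1/160)**2/5)) = 24/(((6/5)*(1/25600))) = 24/(3/64000) = 24*(64000/3) = 512000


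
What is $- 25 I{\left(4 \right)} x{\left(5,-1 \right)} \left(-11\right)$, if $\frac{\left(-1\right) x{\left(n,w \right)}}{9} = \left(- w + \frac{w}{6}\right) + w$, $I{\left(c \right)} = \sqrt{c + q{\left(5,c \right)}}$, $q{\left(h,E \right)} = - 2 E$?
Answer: $825 i \approx 825.0 i$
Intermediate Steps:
$I{\left(c \right)} = \sqrt{- c}$ ($I{\left(c \right)} = \sqrt{c - 2 c} = \sqrt{- c}$)
$x{\left(n,w \right)} = - \frac{3 w}{2}$ ($x{\left(n,w \right)} = - 9 \left(\left(- w + \frac{w}{6}\right) + w\right) = - 9 \left(- \frac{5 w}{6} + w\right) = - 9 \frac{w}{6} = - \frac{3 w}{2}$)
$- 25 I{\left(4 \right)} x{\left(5,-1 \right)} \left(-11\right) = - 25 \sqrt{\left(-1\right) 4} \left(\left(- \frac{3}{2}\right) \left(-1\right)\right) \left(-11\right) = - 25 \sqrt{-4} \cdot \frac{3}{2} \left(-11\right) = - 25 \cdot 2 i \frac{3}{2} \left(-11\right) = - 50 i \frac{3}{2} \left(-11\right) = - 75 i \left(-11\right) = 825 i$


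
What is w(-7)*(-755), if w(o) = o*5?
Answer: 26425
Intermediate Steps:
w(o) = 5*o
w(-7)*(-755) = (5*(-7))*(-755) = -35*(-755) = 26425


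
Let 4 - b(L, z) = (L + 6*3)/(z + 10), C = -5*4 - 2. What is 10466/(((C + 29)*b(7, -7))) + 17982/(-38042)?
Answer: -598039539/1730911 ≈ -345.51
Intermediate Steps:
C = -22 (C = -20 - 2 = -22)
b(L, z) = 4 - (18 + L)/(10 + z) (b(L, z) = 4 - (L + 6*3)/(z + 10) = 4 - (L + 18)/(10 + z) = 4 - (18 + L)/(10 + z))
10466/(((C + 29)*b(7, -7))) + 17982/(-38042) = 10466/(((-22 + 29)*((22 - 1*7 + 4*(-7))/(10 - 7)))) + 17982/(-38042) = 10466/((7*((22 - 7 - 28)/3))) + 17982*(-1/38042) = 10466/((7*((⅓)*(-13)))) - 8991/19021 = 10466/((7*(-13/3))) - 8991/19021 = 10466/(-91/3) - 8991/19021 = 10466*(-3/91) - 8991/19021 = -31398/91 - 8991/19021 = -598039539/1730911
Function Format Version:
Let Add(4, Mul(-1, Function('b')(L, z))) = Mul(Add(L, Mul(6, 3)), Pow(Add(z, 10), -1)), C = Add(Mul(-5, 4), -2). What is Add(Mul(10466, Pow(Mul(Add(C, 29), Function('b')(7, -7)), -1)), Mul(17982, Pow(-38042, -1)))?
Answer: Rational(-598039539, 1730911) ≈ -345.51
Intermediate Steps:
C = -22 (C = Add(-20, -2) = -22)
Function('b')(L, z) = Add(4, Mul(-1, Pow(Add(10, z), -1), Add(18, L))) (Function('b')(L, z) = Add(4, Mul(-1, Mul(Add(L, Mul(6, 3)), Pow(Add(z, 10), -1)))) = Add(4, Mul(-1, Mul(Add(L, 18), Pow(Add(10, z), -1)))) = Add(4, Mul(-1, Mul(Add(18, L), Pow(Add(10, z), -1)))) = Add(4, Mul(-1, Mul(Pow(Add(10, z), -1), Add(18, L)))) = Add(4, Mul(-1, Pow(Add(10, z), -1), Add(18, L))))
Add(Mul(10466, Pow(Mul(Add(C, 29), Function('b')(7, -7)), -1)), Mul(17982, Pow(-38042, -1))) = Add(Mul(10466, Pow(Mul(Add(-22, 29), Mul(Pow(Add(10, -7), -1), Add(22, Mul(-1, 7), Mul(4, -7)))), -1)), Mul(17982, Pow(-38042, -1))) = Add(Mul(10466, Pow(Mul(7, Mul(Pow(3, -1), Add(22, -7, -28))), -1)), Mul(17982, Rational(-1, 38042))) = Add(Mul(10466, Pow(Mul(7, Mul(Rational(1, 3), -13)), -1)), Rational(-8991, 19021)) = Add(Mul(10466, Pow(Mul(7, Rational(-13, 3)), -1)), Rational(-8991, 19021)) = Add(Mul(10466, Pow(Rational(-91, 3), -1)), Rational(-8991, 19021)) = Add(Mul(10466, Rational(-3, 91)), Rational(-8991, 19021)) = Add(Rational(-31398, 91), Rational(-8991, 19021)) = Rational(-598039539, 1730911)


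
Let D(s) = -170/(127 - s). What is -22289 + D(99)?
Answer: -312131/14 ≈ -22295.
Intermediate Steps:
-22289 + D(99) = -22289 + 170/(-127 + 99) = -22289 + 170/(-28) = -22289 + 170*(-1/28) = -22289 - 85/14 = -312131/14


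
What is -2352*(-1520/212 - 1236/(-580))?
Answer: 91076496/7685 ≈ 11851.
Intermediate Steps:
-2352*(-1520/212 - 1236/(-580)) = -2352*(-1520*1/212 - 1236*(-1/580)) = -2352*(-380/53 + 309/145) = -2352*(-38723/7685) = 91076496/7685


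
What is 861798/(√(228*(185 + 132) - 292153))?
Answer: -123114*I*√219877/31411 ≈ -1837.9*I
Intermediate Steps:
861798/(√(228*(185 + 132) - 292153)) = 861798/(√(228*317 - 292153)) = 861798/(√(72276 - 292153)) = 861798/(√(-219877)) = 861798/((I*√219877)) = 861798*(-I*√219877/219877) = -123114*I*√219877/31411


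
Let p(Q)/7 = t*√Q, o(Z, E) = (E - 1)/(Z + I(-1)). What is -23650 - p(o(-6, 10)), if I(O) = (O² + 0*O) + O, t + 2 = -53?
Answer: -23650 + 385*I*√6/2 ≈ -23650.0 + 471.53*I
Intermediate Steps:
t = -55 (t = -2 - 53 = -55)
I(O) = O + O² (I(O) = (O² + 0) + O = O² + O = O + O²)
o(Z, E) = (-1 + E)/Z (o(Z, E) = (E - 1)/(Z - (1 - 1)) = (-1 + E)/(Z - 1*0) = (-1 + E)/(Z + 0) = (-1 + E)/Z)
p(Q) = -385*√Q (p(Q) = 7*(-55*√Q) = -385*√Q)
-23650 - p(o(-6, 10)) = -23650 - (-385)*√((-1 + 10)/(-6)) = -23650 - (-385)*√(-⅙*9) = -23650 - (-385)*√(-3/2) = -23650 - (-385)*I*√6/2 = -23650 + 385*I*√6/2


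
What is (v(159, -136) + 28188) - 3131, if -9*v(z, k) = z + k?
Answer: 225490/9 ≈ 25054.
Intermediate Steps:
v(z, k) = -k/9 - z/9 (v(z, k) = -(z + k)/9 = -(k + z)/9 = -k/9 - z/9)
(v(159, -136) + 28188) - 3131 = ((-⅑*(-136) - ⅑*159) + 28188) - 3131 = ((136/9 - 53/3) + 28188) - 3131 = (-23/9 + 28188) - 3131 = 253669/9 - 3131 = 225490/9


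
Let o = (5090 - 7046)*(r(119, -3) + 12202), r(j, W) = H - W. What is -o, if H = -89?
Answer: 23698896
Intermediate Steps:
r(j, W) = -89 - W
o = -23698896 (o = (5090 - 7046)*((-89 - 1*(-3)) + 12202) = -1956*((-89 + 3) + 12202) = -1956*(-86 + 12202) = -1956*12116 = -23698896)
-o = -1*(-23698896) = 23698896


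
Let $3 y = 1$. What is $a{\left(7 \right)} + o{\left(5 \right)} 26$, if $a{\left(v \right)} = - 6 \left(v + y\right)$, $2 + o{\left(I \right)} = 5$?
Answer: $34$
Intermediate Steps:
$y = \frac{1}{3}$ ($y = \frac{1}{3} \cdot 1 = \frac{1}{3} \approx 0.33333$)
$o{\left(I \right)} = 3$ ($o{\left(I \right)} = -2 + 5 = 3$)
$a{\left(v \right)} = -2 - 6 v$ ($a{\left(v \right)} = - 6 \left(v + \frac{1}{3}\right) = - 6 \left(\frac{1}{3} + v\right) = -2 - 6 v$)
$a{\left(7 \right)} + o{\left(5 \right)} 26 = \left(-2 - 42\right) + 3 \cdot 26 = \left(-2 - 42\right) + 78 = -44 + 78 = 34$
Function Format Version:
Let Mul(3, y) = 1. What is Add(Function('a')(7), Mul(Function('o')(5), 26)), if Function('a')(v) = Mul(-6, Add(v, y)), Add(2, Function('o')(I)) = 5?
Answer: 34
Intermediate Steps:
y = Rational(1, 3) (y = Mul(Rational(1, 3), 1) = Rational(1, 3) ≈ 0.33333)
Function('o')(I) = 3 (Function('o')(I) = Add(-2, 5) = 3)
Function('a')(v) = Add(-2, Mul(-6, v)) (Function('a')(v) = Mul(-6, Add(v, Rational(1, 3))) = Mul(-6, Add(Rational(1, 3), v)) = Add(-2, Mul(-6, v)))
Add(Function('a')(7), Mul(Function('o')(5), 26)) = Add(Add(-2, Mul(-6, 7)), Mul(3, 26)) = Add(Add(-2, -42), 78) = Add(-44, 78) = 34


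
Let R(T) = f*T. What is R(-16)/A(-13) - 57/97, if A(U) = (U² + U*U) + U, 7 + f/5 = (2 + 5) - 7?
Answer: 7159/6305 ≈ 1.1354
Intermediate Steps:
f = -35 (f = -35 + 5*((2 + 5) - 7) = -35 + 5*(7 - 7) = -35 + 5*0 = -35 + 0 = -35)
R(T) = -35*T
A(U) = U + 2*U² (A(U) = (U² + U²) + U = 2*U² + U = U + 2*U²)
R(-16)/A(-13) - 57/97 = (-35*(-16))/((-13*(1 + 2*(-13)))) - 57/97 = 560/((-13*(1 - 26))) - 57*1/97 = 560/((-13*(-25))) - 57/97 = 560/325 - 57/97 = 560*(1/325) - 57/97 = 112/65 - 57/97 = 7159/6305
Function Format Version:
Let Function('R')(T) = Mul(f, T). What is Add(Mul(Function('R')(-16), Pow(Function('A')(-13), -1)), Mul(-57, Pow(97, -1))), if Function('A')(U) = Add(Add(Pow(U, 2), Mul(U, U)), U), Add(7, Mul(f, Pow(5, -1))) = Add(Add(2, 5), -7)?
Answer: Rational(7159, 6305) ≈ 1.1354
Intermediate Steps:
f = -35 (f = Add(-35, Mul(5, Add(Add(2, 5), -7))) = Add(-35, Mul(5, Add(7, -7))) = Add(-35, Mul(5, 0)) = Add(-35, 0) = -35)
Function('R')(T) = Mul(-35, T)
Function('A')(U) = Add(U, Mul(2, Pow(U, 2))) (Function('A')(U) = Add(Add(Pow(U, 2), Pow(U, 2)), U) = Add(Mul(2, Pow(U, 2)), U) = Add(U, Mul(2, Pow(U, 2))))
Add(Mul(Function('R')(-16), Pow(Function('A')(-13), -1)), Mul(-57, Pow(97, -1))) = Add(Mul(Mul(-35, -16), Pow(Mul(-13, Add(1, Mul(2, -13))), -1)), Mul(-57, Pow(97, -1))) = Add(Mul(560, Pow(Mul(-13, Add(1, -26)), -1)), Mul(-57, Rational(1, 97))) = Add(Mul(560, Pow(Mul(-13, -25), -1)), Rational(-57, 97)) = Add(Mul(560, Pow(325, -1)), Rational(-57, 97)) = Add(Mul(560, Rational(1, 325)), Rational(-57, 97)) = Add(Rational(112, 65), Rational(-57, 97)) = Rational(7159, 6305)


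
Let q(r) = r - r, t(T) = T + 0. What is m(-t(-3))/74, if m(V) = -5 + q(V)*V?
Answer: -5/74 ≈ -0.067568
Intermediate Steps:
t(T) = T
q(r) = 0
m(V) = -5 (m(V) = -5 + 0*V = -5 + 0 = -5)
m(-t(-3))/74 = -5/74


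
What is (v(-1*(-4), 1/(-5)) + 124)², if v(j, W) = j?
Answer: 16384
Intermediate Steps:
(v(-1*(-4), 1/(-5)) + 124)² = (-1*(-4) + 124)² = (4 + 124)² = 128² = 16384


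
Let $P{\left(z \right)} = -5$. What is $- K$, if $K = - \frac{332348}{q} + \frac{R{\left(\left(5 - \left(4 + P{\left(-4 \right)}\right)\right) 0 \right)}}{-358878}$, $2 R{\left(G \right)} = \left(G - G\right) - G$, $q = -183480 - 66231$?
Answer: $- \frac{332348}{249711} \approx -1.3309$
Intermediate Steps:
$q = -249711$ ($q = -183480 - 66231 = -249711$)
$R{\left(G \right)} = - \frac{G}{2}$ ($R{\left(G \right)} = \frac{\left(G - G\right) - G}{2} = \frac{0 - G}{2} = \frac{\left(-1\right) G}{2} = - \frac{G}{2}$)
$K = \frac{332348}{249711}$ ($K = - \frac{332348}{-249711} + \frac{\left(- \frac{1}{2}\right) \left(5 - -1\right) 0}{-358878} = \left(-332348\right) \left(- \frac{1}{249711}\right) + - \frac{\left(5 + \left(-4 + 5\right)\right) 0}{2} \left(- \frac{1}{358878}\right) = \frac{332348}{249711} + - \frac{\left(5 + 1\right) 0}{2} \left(- \frac{1}{358878}\right) = \frac{332348}{249711} + - \frac{6 \cdot 0}{2} \left(- \frac{1}{358878}\right) = \frac{332348}{249711} + \left(- \frac{1}{2}\right) 0 \left(- \frac{1}{358878}\right) = \frac{332348}{249711} + 0 \left(- \frac{1}{358878}\right) = \frac{332348}{249711} + 0 = \frac{332348}{249711} \approx 1.3309$)
$- K = \left(-1\right) \frac{332348}{249711} = - \frac{332348}{249711}$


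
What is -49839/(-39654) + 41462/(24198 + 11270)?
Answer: 142159325/58602003 ≈ 2.4258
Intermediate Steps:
-49839/(-39654) + 41462/(24198 + 11270) = -49839*(-1/39654) + 41462/35468 = 16613/13218 + 41462*(1/35468) = 16613/13218 + 20731/17734 = 142159325/58602003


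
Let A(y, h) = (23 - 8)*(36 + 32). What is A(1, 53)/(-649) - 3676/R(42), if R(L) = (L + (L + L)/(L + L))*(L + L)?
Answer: -1517491/586047 ≈ -2.5894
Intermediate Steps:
R(L) = 2*L*(1 + L) (R(L) = (L + (2*L)/((2*L)))*(2*L) = (L + (2*L)*(1/(2*L)))*(2*L) = (L + 1)*(2*L) = (1 + L)*(2*L) = 2*L*(1 + L))
A(y, h) = 1020 (A(y, h) = 15*68 = 1020)
A(1, 53)/(-649) - 3676/R(42) = 1020/(-649) - 3676*1/(84*(1 + 42)) = 1020*(-1/649) - 3676/(2*42*43) = -1020/649 - 3676/3612 = -1020/649 - 3676*1/3612 = -1020/649 - 919/903 = -1517491/586047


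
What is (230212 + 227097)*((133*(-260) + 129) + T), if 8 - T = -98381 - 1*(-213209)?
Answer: -68262971739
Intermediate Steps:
T = -114820 (T = 8 - (-98381 - 1*(-213209)) = 8 - (-98381 + 213209) = 8 - 1*114828 = 8 - 114828 = -114820)
(230212 + 227097)*((133*(-260) + 129) + T) = (230212 + 227097)*((133*(-260) + 129) - 114820) = 457309*((-34580 + 129) - 114820) = 457309*(-34451 - 114820) = 457309*(-149271) = -68262971739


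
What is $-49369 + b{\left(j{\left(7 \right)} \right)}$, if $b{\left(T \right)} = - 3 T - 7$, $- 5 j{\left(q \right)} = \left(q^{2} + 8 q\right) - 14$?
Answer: $- \frac{246607}{5} \approx -49321.0$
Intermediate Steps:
$j{\left(q \right)} = \frac{14}{5} - \frac{8 q}{5} - \frac{q^{2}}{5}$ ($j{\left(q \right)} = - \frac{\left(q^{2} + 8 q\right) - 14}{5} = - \frac{-14 + q^{2} + 8 q}{5} = \frac{14}{5} - \frac{8 q}{5} - \frac{q^{2}}{5}$)
$b{\left(T \right)} = -7 - 3 T$
$-49369 + b{\left(j{\left(7 \right)} \right)} = -49369 - \left(7 + 3 \left(\frac{14}{5} - \frac{56}{5} - \frac{7^{2}}{5}\right)\right) = -49369 - \left(7 + 3 \left(\frac{14}{5} - \frac{56}{5} - \frac{49}{5}\right)\right) = -49369 - - \frac{238}{5} = -49369 + \left(-7 + \frac{273}{5}\right) = -49369 + \frac{238}{5} = - \frac{246607}{5}$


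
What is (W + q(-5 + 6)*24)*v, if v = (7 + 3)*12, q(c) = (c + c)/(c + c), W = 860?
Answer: 106080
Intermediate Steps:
q(c) = 1 (q(c) = (2*c)/((2*c)) = (2*c)*(1/(2*c)) = 1)
v = 120 (v = 10*12 = 120)
(W + q(-5 + 6)*24)*v = (860 + 1*24)*120 = (860 + 24)*120 = 884*120 = 106080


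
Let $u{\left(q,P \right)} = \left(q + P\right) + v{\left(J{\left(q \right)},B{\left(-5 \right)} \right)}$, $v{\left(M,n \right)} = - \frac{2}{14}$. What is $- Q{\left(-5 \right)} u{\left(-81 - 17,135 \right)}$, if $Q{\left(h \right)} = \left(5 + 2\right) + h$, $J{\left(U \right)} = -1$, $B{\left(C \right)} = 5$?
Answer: $- \frac{516}{7} \approx -73.714$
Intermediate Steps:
$v{\left(M,n \right)} = - \frac{1}{7}$ ($v{\left(M,n \right)} = \left(-2\right) \frac{1}{14} = - \frac{1}{7}$)
$u{\left(q,P \right)} = - \frac{1}{7} + P + q$ ($u{\left(q,P \right)} = \left(q + P\right) - \frac{1}{7} = \left(P + q\right) - \frac{1}{7} = - \frac{1}{7} + P + q$)
$Q{\left(h \right)} = 7 + h$
$- Q{\left(-5 \right)} u{\left(-81 - 17,135 \right)} = - (7 - 5) \left(- \frac{1}{7} + 135 - 98\right) = \left(-1\right) 2 \left(- \frac{1}{7} + 135 - 98\right) = - 2 \left(- \frac{1}{7} + 135 - 98\right) = \left(-2\right) \frac{258}{7} = - \frac{516}{7}$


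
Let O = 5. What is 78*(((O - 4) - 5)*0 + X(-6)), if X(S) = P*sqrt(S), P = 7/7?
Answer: 78*I*sqrt(6) ≈ 191.06*I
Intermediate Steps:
P = 1 (P = 7*(1/7) = 1)
X(S) = sqrt(S) (X(S) = 1*sqrt(S) = sqrt(S))
78*(((O - 4) - 5)*0 + X(-6)) = 78*(((5 - 4) - 5)*0 + sqrt(-6)) = 78*((1 - 5)*0 + I*sqrt(6)) = 78*(-4*0 + I*sqrt(6)) = 78*(0 + I*sqrt(6)) = 78*(I*sqrt(6)) = 78*I*sqrt(6)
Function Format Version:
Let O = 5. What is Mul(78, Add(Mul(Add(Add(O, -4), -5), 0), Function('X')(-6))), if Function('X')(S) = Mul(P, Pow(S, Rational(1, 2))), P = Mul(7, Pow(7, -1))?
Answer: Mul(78, I, Pow(6, Rational(1, 2))) ≈ Mul(191.06, I)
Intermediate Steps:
P = 1 (P = Mul(7, Rational(1, 7)) = 1)
Function('X')(S) = Pow(S, Rational(1, 2)) (Function('X')(S) = Mul(1, Pow(S, Rational(1, 2))) = Pow(S, Rational(1, 2)))
Mul(78, Add(Mul(Add(Add(O, -4), -5), 0), Function('X')(-6))) = Mul(78, Add(Mul(Add(Add(5, -4), -5), 0), Pow(-6, Rational(1, 2)))) = Mul(78, Add(Mul(Add(1, -5), 0), Mul(I, Pow(6, Rational(1, 2))))) = Mul(78, Add(Mul(-4, 0), Mul(I, Pow(6, Rational(1, 2))))) = Mul(78, Add(0, Mul(I, Pow(6, Rational(1, 2))))) = Mul(78, Mul(I, Pow(6, Rational(1, 2)))) = Mul(78, I, Pow(6, Rational(1, 2)))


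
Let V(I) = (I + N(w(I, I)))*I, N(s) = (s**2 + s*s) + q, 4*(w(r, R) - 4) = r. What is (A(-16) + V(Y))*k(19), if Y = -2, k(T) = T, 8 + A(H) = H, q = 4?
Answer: -1463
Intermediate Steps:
A(H) = -8 + H
w(r, R) = 4 + r/4
N(s) = 4 + 2*s**2 (N(s) = (s**2 + s*s) + 4 = (s**2 + s**2) + 4 = 2*s**2 + 4 = 4 + 2*s**2)
V(I) = I*(4 + I + 2*(4 + I/4)**2) (V(I) = (I + (4 + 2*(4 + I/4)**2))*I = (4 + I + 2*(4 + I/4)**2)*I = I*(4 + I + 2*(4 + I/4)**2))
(A(-16) + V(Y))*k(19) = ((-8 - 16) + (1/8)*(-2)*(288 + (-2)**2 + 40*(-2)))*19 = (-24 + (1/8)*(-2)*(288 + 4 - 80))*19 = (-24 + (1/8)*(-2)*212)*19 = (-24 - 53)*19 = -77*19 = -1463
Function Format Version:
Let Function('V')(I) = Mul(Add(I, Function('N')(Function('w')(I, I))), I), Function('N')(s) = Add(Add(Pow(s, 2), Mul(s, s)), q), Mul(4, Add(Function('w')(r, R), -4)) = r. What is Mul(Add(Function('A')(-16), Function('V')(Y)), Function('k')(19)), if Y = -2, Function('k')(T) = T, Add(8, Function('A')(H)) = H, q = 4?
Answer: -1463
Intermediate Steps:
Function('A')(H) = Add(-8, H)
Function('w')(r, R) = Add(4, Mul(Rational(1, 4), r))
Function('N')(s) = Add(4, Mul(2, Pow(s, 2))) (Function('N')(s) = Add(Add(Pow(s, 2), Mul(s, s)), 4) = Add(Add(Pow(s, 2), Pow(s, 2)), 4) = Add(Mul(2, Pow(s, 2)), 4) = Add(4, Mul(2, Pow(s, 2))))
Function('V')(I) = Mul(I, Add(4, I, Mul(2, Pow(Add(4, Mul(Rational(1, 4), I)), 2)))) (Function('V')(I) = Mul(Add(I, Add(4, Mul(2, Pow(Add(4, Mul(Rational(1, 4), I)), 2)))), I) = Mul(Add(4, I, Mul(2, Pow(Add(4, Mul(Rational(1, 4), I)), 2))), I) = Mul(I, Add(4, I, Mul(2, Pow(Add(4, Mul(Rational(1, 4), I)), 2)))))
Mul(Add(Function('A')(-16), Function('V')(Y)), Function('k')(19)) = Mul(Add(Add(-8, -16), Mul(Rational(1, 8), -2, Add(288, Pow(-2, 2), Mul(40, -2)))), 19) = Mul(Add(-24, Mul(Rational(1, 8), -2, Add(288, 4, -80))), 19) = Mul(Add(-24, Mul(Rational(1, 8), -2, 212)), 19) = Mul(Add(-24, -53), 19) = Mul(-77, 19) = -1463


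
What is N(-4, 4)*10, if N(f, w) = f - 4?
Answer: -80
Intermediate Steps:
N(f, w) = -4 + f
N(-4, 4)*10 = (-4 - 4)*10 = -8*10 = -80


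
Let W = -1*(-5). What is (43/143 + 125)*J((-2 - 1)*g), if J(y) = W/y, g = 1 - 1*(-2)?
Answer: -89590/1287 ≈ -69.611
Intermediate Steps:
g = 3 (g = 1 + 2 = 3)
W = 5
J(y) = 5/y
(43/143 + 125)*J((-2 - 1)*g) = (43/143 + 125)*(5/(((-2 - 1)*3))) = (43*(1/143) + 125)*(5/((-3*3))) = (43/143 + 125)*(5/(-9)) = 17918*(5*(-⅑))/143 = (17918/143)*(-5/9) = -89590/1287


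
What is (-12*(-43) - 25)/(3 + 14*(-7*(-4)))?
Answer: 491/395 ≈ 1.2430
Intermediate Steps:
(-12*(-43) - 25)/(3 + 14*(-7*(-4))) = (516 - 25)/(3 + 14*28) = 491/(3 + 392) = 491/395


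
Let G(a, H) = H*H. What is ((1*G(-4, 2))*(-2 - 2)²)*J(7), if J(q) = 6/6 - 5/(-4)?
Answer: 144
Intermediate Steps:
G(a, H) = H²
J(q) = 9/4 (J(q) = 6*(⅙) - 5*(-¼) = 1 + 5/4 = 9/4)
((1*G(-4, 2))*(-2 - 2)²)*J(7) = ((1*2²)*(-2 - 2)²)*(9/4) = ((1*4)*(-4)²)*(9/4) = (4*16)*(9/4) = 64*(9/4) = 144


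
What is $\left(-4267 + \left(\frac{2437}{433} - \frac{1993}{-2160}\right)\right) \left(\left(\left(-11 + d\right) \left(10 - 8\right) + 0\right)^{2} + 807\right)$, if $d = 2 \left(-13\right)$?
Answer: $- \frac{25035950968493}{935280} \approx -2.6768 \cdot 10^{7}$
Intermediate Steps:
$d = -26$
$\left(-4267 + \left(\frac{2437}{433} - \frac{1993}{-2160}\right)\right) \left(\left(\left(-11 + d\right) \left(10 - 8\right) + 0\right)^{2} + 807\right) = \left(-4267 + \left(\frac{2437}{433} - \frac{1993}{-2160}\right)\right) \left(\left(\left(-11 - 26\right) \left(10 - 8\right) + 0\right)^{2} + 807\right) = \left(-4267 + \left(2437 \cdot \frac{1}{433} - - \frac{1993}{2160}\right)\right) \left(\left(\left(-37\right) 2 + 0\right)^{2} + 807\right) = \left(-4267 + \left(\frac{2437}{433} + \frac{1993}{2160}\right)\right) \left(\left(-74 + 0\right)^{2} + 807\right) = \left(-4267 + \frac{6126889}{935280}\right) \left(\left(-74\right)^{2} + 807\right) = - \frac{3984712871 \left(5476 + 807\right)}{935280} = \left(- \frac{3984712871}{935280}\right) 6283 = - \frac{25035950968493}{935280}$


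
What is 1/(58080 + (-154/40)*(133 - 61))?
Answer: 5/289014 ≈ 1.7300e-5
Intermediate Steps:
1/(58080 + (-154/40)*(133 - 61)) = 1/(58080 - 154*1/40*72) = 1/(58080 - 77/20*72) = 1/(58080 - 1386/5) = 1/(289014/5) = 5/289014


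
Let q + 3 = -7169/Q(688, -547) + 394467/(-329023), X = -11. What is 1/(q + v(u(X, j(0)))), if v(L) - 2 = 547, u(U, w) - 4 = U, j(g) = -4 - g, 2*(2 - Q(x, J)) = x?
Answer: 5922414/3350683211 ≈ 0.0017675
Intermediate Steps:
Q(x, J) = 2 - x/2
u(U, w) = 4 + U
q = 99277925/5922414 (q = -3 + (-7169/(2 - ½*688) + 394467/(-329023)) = -3 + (-7169/(2 - 344) + 394467*(-1/329023)) = -3 + (-7169/(-342) - 394467/329023) = -3 + (-7169*(-1/342) - 394467/329023) = -3 + (7169/342 - 394467/329023) = -3 + 117045167/5922414 = 99277925/5922414 ≈ 16.763)
v(L) = 549 (v(L) = 2 + 547 = 549)
1/(q + v(u(X, j(0)))) = 1/(99277925/5922414 + 549) = 1/(3350683211/5922414) = 5922414/3350683211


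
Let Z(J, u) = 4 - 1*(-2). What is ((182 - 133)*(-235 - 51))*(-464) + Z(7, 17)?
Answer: 6502502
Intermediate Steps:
Z(J, u) = 6 (Z(J, u) = 4 + 2 = 6)
((182 - 133)*(-235 - 51))*(-464) + Z(7, 17) = ((182 - 133)*(-235 - 51))*(-464) + 6 = (49*(-286))*(-464) + 6 = -14014*(-464) + 6 = 6502496 + 6 = 6502502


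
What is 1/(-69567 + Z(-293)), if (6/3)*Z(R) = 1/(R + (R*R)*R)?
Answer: -50308100/3499783592701 ≈ -1.4375e-5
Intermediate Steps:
Z(R) = 1/(2*(R + R³)) (Z(R) = 1/(2*(R + (R*R)*R)) = 1/(2*(R + R²*R)) = 1/(2*(R + R³)))
1/(-69567 + Z(-293)) = 1/(-69567 + (½)/(-293*(1 + (-293)²))) = 1/(-69567 + (½)*(-1/293)/(1 + 85849)) = 1/(-69567 + (½)*(-1/293)/85850) = 1/(-69567 + (½)*(-1/293)*(1/85850)) = 1/(-69567 - 1/50308100) = 1/(-3499783592701/50308100) = -50308100/3499783592701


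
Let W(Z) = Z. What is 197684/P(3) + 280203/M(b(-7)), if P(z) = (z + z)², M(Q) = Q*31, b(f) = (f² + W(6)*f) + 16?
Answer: 37759000/6417 ≈ 5884.2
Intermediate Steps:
b(f) = 16 + f² + 6*f (b(f) = (f² + 6*f) + 16 = 16 + f² + 6*f)
M(Q) = 31*Q
P(z) = 4*z² (P(z) = (2*z)² = 4*z²)
197684/P(3) + 280203/M(b(-7)) = 197684/((4*3²)) + 280203/((31*(16 + (-7)² + 6*(-7)))) = 197684/((4*9)) + 280203/((31*(16 + 49 - 42))) = 197684/36 + 280203/((31*23)) = 197684*(1/36) + 280203/713 = 49421/9 + 280203*(1/713) = 49421/9 + 280203/713 = 37759000/6417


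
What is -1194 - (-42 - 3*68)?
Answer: -948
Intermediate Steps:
-1194 - (-42 - 3*68) = -1194 - (-42 - 204) = -1194 - 1*(-246) = -1194 + 246 = -948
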